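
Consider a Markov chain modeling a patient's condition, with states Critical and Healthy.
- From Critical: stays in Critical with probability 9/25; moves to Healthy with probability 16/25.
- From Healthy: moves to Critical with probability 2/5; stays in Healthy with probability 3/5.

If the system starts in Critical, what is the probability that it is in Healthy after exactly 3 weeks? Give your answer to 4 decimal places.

Propagate the distribution vector 3 weeks from Critical.
After 0 weeks: (1.0000, 0.0000)
After 1 week: (0.3600, 0.6400)
After 2 weeks: (0.3856, 0.6144)
After 3 weeks: (0.3846, 0.6154)
P(in Healthy after 3 weeks) = 0.6154

0.6154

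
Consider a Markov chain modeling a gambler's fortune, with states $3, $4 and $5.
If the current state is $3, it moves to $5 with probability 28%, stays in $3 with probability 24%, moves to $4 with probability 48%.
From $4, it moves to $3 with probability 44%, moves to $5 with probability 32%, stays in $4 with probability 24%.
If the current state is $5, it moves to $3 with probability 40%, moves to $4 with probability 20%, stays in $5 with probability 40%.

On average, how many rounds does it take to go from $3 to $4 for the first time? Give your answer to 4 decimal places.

Let t(s) be the expected number of rounds to first reach $4 from state s, with t($4) = 0. Conditioning on the first round:
t($3) = 1 + 0.24·t($3) + 0.28·t($5)
t($5) = 1 + 0.4·t($3) + 0.4·t($5)
Solving: t($3) = 2.5581, t($5) = 3.3721.
Expected rounds from $3 to $4: 2.5581.

2.5581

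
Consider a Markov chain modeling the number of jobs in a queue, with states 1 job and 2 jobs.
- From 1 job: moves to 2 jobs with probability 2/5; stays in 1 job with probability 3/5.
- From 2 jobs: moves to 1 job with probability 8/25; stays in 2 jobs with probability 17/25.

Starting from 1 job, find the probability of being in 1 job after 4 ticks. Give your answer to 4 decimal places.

0.4479

Propagate the distribution vector 4 ticks from 1 job.
After 0 ticks: (1.0000, 0.0000)
After 1 tick: (0.6000, 0.4000)
After 2 ticks: (0.4880, 0.5120)
After 3 ticks: (0.4566, 0.5434)
After 4 ticks: (0.4479, 0.5521)
P(in 1 job after 4 ticks) = 0.4479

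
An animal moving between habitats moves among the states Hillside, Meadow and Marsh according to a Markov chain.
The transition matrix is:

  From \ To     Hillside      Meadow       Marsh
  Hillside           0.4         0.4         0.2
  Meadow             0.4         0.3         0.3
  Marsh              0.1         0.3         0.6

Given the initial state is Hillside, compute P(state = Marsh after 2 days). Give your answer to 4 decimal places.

Sum over the intermediate state after 1 day:
P = P(Hillside→Hillside)·P(Hillside→Marsh) + P(Hillside→Meadow)·P(Meadow→Marsh) + P(Hillside→Marsh)·P(Marsh→Marsh)
  = 0.4×0.2 + 0.4×0.3 + 0.2×0.6
  = 0.0800 + 0.1200 + 0.1200 = 0.3200

0.3200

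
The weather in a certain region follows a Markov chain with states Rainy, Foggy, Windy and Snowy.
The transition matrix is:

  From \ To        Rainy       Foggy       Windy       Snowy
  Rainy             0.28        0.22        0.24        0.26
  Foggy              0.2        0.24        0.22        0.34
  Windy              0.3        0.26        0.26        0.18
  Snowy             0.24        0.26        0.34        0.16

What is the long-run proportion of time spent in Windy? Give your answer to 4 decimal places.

0.2639

Let the stationary distribution be π with π = πP and π_1 + π_2 + π_3 + π_4 = 1.
π_1 = 0.28·π_1 + 0.2·π_2 + 0.3·π_3 + 0.24·π_4
π_2 = 0.22·π_1 + 0.24·π_2 + 0.26·π_3 + 0.26·π_4
π_3 = 0.24·π_1 + 0.22·π_2 + 0.26·π_3 + 0.34·π_4
Solving with the normalization constraint gives π = (0.2563, 0.2449, 0.2639, 0.2350).
So the stationary probability of Windy is 0.2639.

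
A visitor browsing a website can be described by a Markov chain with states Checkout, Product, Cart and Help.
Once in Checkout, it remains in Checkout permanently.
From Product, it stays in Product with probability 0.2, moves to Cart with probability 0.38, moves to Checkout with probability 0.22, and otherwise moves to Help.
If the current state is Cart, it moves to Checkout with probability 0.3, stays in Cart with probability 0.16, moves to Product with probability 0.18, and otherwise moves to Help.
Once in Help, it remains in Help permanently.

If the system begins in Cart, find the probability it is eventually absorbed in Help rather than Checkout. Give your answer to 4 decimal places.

0.5368

Let h(s) be the probability of absorption at Help starting from transient state s. Then h(Help) = 1 and h(Checkout) = 0. By first-step analysis:
h(Product) = 0.22·0 + 0.2·h(Product) + 0.38·h(Cart) + 0.2·1
h(Cart) = 0.3·0 + 0.18·h(Product) + 0.16·h(Cart) + 0.36·1
Solving: h(Product) = 0.5050, h(Cart) = 0.5368.
Starting from Cart, the probability is 0.5368.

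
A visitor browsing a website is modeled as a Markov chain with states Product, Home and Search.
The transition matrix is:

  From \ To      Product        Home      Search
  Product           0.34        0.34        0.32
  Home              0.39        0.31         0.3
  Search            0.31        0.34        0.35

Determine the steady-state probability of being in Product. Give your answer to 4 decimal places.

Let the stationary distribution be π with π = πP and π_1 + π_2 + π_3 = 1.
π_1 = 0.34·π_1 + 0.39·π_2 + 0.31·π_3
π_2 = 0.34·π_1 + 0.31·π_2 + 0.34·π_3
Solving with the normalization constraint gives π = (0.3468, 0.3301, 0.3231).
So the stationary probability of Product is 0.3468.

0.3468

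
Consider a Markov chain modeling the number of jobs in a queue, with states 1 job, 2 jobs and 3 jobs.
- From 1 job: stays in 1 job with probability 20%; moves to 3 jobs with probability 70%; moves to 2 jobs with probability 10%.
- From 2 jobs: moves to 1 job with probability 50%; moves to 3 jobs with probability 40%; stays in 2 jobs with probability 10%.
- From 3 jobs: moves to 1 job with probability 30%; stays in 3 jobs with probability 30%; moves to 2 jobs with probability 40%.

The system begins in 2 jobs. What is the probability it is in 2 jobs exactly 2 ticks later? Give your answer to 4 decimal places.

Sum over the intermediate state after 1 tick:
P = P(2 jobs→1 job)·P(1 job→2 jobs) + P(2 jobs→2 jobs)·P(2 jobs→2 jobs) + P(2 jobs→3 jobs)·P(3 jobs→2 jobs)
  = 0.5×0.1 + 0.1×0.1 + 0.4×0.4
  = 0.0500 + 0.0100 + 0.1600 = 0.2200

0.2200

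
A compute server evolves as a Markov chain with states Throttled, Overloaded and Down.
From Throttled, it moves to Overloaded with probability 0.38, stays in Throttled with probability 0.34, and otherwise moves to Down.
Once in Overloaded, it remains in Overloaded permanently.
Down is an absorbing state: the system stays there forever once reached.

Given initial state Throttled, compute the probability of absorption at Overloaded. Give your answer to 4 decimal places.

Let h(s) be the probability of absorption at Overloaded starting from transient state s. Then h(Overloaded) = 1 and h(Down) = 0. By first-step analysis:
h(Throttled) = 0.34·h(Throttled) + 0.38·1 + 0.28·0
Solving: h(Throttled) = 0.5758.
Starting from Throttled, the probability is 0.5758.

0.5758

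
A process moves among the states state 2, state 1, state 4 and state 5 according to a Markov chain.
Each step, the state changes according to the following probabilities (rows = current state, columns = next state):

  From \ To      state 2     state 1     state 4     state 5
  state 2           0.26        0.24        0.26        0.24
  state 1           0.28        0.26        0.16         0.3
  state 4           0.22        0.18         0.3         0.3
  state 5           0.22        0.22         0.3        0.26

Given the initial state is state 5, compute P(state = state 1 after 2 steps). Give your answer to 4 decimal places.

0.2212

Propagate the distribution vector 2 steps from state 5.
After 0 steps: (0.0000, 0.0000, 0.0000, 1.0000)
After 1 step: (0.2200, 0.2200, 0.3000, 0.2600)
After 2 steps: (0.2420, 0.2212, 0.2604, 0.2764)
P(in state 1 after 2 steps) = 0.2212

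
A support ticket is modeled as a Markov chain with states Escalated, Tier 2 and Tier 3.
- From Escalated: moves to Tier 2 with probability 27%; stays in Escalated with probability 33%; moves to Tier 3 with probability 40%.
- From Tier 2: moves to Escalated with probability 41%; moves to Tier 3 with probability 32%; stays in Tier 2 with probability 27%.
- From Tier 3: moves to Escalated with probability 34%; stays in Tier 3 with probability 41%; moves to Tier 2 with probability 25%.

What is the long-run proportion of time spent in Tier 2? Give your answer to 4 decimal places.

0.2623

Let the stationary distribution be π with π = πP and π_1 + π_2 + π_3 = 1.
π_1 = 0.33·π_1 + 0.41·π_2 + 0.34·π_3
π_2 = 0.27·π_1 + 0.27·π_2 + 0.25·π_3
Solving with the normalization constraint gives π = (0.3548, 0.2623, 0.3828).
So the stationary probability of Tier 2 is 0.2623.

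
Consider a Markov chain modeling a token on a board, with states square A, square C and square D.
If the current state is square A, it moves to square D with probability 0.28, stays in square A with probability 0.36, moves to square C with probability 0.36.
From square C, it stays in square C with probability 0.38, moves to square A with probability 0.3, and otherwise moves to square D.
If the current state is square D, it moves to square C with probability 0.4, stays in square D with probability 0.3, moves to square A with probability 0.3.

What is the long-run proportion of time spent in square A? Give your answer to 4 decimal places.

Let the stationary distribution be π with π = πP and π_1 + π_2 + π_3 = 1.
π_1 = 0.36·π_1 + 0.3·π_2 + 0.3·π_3
π_2 = 0.36·π_1 + 0.38·π_2 + 0.4·π_3
Solving with the normalization constraint gives π = (0.3191, 0.3796, 0.3012).
So the stationary probability of square A is 0.3191.

0.3191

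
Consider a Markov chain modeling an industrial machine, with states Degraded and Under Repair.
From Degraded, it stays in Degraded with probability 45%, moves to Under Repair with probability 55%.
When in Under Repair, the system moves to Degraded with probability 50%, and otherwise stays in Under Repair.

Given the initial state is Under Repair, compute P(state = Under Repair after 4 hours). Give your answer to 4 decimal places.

0.5238

Propagate the distribution vector 4 hours from Under Repair.
After 0 hours: (0.0000, 1.0000)
After 1 hour: (0.5000, 0.5000)
After 2 hours: (0.4750, 0.5250)
After 3 hours: (0.4763, 0.5238)
After 4 hours: (0.4762, 0.5238)
P(in Under Repair after 4 hours) = 0.5238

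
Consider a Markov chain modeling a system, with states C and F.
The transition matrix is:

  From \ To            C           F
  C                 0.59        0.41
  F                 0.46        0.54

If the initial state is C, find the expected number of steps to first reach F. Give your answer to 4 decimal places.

Let t(s) be the expected number of steps to first reach F from state s, with t(F) = 0. Conditioning on the first step:
t(C) = 1 + 0.59·t(C)
Solving: t(C) = 2.4390.
Expected steps from C to F: 2.4390.

2.4390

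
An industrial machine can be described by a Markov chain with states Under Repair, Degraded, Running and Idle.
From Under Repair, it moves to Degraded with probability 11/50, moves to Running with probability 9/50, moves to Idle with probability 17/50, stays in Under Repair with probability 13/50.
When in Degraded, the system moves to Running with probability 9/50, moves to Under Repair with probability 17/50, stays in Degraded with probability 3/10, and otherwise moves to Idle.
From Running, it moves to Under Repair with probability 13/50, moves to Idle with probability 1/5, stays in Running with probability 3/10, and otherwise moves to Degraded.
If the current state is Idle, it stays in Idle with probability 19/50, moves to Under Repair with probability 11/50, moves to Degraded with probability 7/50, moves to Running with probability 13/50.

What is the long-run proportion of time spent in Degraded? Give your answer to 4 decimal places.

0.2194

Let the stationary distribution be π with π = πP and π_1 + π_2 + π_3 + π_4 = 1.
π_1 = 0.26·π_1 + 0.34·π_2 + 0.26·π_3 + 0.22·π_4
π_2 = 0.22·π_1 + 0.3·π_2 + 0.24·π_3 + 0.14·π_4
π_3 = 0.18·π_1 + 0.18·π_2 + 0.3·π_3 + 0.26·π_4
Solving with the normalization constraint gives π = (0.2662, 0.2194, 0.2304, 0.2840).
So the stationary probability of Degraded is 0.2194.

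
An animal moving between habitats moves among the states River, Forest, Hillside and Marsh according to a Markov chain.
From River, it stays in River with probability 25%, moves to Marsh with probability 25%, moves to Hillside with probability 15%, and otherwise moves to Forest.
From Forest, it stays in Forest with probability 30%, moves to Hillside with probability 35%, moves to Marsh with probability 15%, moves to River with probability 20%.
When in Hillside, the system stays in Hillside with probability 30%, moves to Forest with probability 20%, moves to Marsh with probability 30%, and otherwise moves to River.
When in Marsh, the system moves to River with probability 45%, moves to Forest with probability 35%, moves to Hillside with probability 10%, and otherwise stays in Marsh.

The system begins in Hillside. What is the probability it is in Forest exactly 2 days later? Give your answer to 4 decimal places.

0.2950

Propagate the distribution vector 2 days from Hillside.
After 0 days: (0.0000, 0.0000, 1.0000, 0.0000)
After 1 day: (0.2000, 0.2000, 0.3000, 0.3000)
After 2 days: (0.2850, 0.2950, 0.2200, 0.2000)
P(in Forest after 2 days) = 0.2950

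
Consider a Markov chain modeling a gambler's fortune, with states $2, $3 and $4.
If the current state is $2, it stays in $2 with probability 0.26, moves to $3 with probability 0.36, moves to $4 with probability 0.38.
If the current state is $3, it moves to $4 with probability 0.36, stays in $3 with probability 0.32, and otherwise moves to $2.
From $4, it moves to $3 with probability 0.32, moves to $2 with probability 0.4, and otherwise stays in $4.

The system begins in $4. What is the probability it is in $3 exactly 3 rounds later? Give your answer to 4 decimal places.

Propagate the distribution vector 3 rounds from $4.
After 0 rounds: (0.0000, 0.0000, 1.0000)
After 1 round: (0.4000, 0.3200, 0.2800)
After 2 rounds: (0.3184, 0.3360, 0.3456)
After 3 rounds: (0.3285, 0.3327, 0.3387)
P(in $3 after 3 rounds) = 0.3327

0.3327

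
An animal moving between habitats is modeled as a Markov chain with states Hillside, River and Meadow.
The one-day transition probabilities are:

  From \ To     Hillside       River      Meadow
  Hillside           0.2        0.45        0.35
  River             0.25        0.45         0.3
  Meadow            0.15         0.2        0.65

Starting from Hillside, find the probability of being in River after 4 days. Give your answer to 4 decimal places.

0.3346

Propagate the distribution vector 4 days from Hillside.
After 0 days: (1.0000, 0.0000, 0.0000)
After 1 day: (0.2000, 0.4500, 0.3500)
After 2 days: (0.2050, 0.3625, 0.4325)
After 3 days: (0.1965, 0.3419, 0.4616)
After 4 days: (0.1940, 0.3346, 0.4714)
P(in River after 4 days) = 0.3346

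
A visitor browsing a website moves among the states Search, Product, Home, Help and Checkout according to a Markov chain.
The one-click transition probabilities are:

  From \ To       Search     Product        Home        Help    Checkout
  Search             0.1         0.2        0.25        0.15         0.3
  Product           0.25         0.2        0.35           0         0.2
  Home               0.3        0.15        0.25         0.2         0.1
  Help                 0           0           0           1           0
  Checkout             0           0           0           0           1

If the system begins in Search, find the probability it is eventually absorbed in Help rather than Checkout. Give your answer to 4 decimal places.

0.3731

Let h(s) be the probability of absorption at Help starting from transient state s. Then h(Help) = 1 and h(Checkout) = 0. By first-step analysis:
h(Search) = 0.1·h(Search) + 0.2·h(Product) + 0.25·h(Home) + 0.15·1 + 0.3·0
h(Product) = 0.25·h(Search) + 0.2·h(Product) + 0.35·h(Home) + 0.2·0
h(Home) = 0.3·h(Search) + 0.15·h(Product) + 0.25·h(Home) + 0.2·1 + 0.1·0
Solving: h(Search) = 0.3731, h(Product) = 0.3272, h(Home) = 0.4813.
Starting from Search, the probability is 0.3731.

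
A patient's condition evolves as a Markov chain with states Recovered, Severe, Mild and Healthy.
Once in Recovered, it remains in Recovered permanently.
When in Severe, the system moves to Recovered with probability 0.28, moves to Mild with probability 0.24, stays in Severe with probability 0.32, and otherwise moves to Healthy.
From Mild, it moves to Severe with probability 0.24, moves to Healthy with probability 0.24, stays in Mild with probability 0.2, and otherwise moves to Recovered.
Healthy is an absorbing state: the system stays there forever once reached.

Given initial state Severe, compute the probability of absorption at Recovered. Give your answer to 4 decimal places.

0.6184

Let h(s) be the probability of absorption at Recovered starting from transient state s. Then h(Recovered) = 1 and h(Healthy) = 0. By first-step analysis:
h(Severe) = 0.28·1 + 0.32·h(Severe) + 0.24·h(Mild) + 0.16·0
h(Mild) = 0.32·1 + 0.24·h(Severe) + 0.2·h(Mild) + 0.24·0
Solving: h(Severe) = 0.6184, h(Mild) = 0.5855.
Starting from Severe, the probability is 0.6184.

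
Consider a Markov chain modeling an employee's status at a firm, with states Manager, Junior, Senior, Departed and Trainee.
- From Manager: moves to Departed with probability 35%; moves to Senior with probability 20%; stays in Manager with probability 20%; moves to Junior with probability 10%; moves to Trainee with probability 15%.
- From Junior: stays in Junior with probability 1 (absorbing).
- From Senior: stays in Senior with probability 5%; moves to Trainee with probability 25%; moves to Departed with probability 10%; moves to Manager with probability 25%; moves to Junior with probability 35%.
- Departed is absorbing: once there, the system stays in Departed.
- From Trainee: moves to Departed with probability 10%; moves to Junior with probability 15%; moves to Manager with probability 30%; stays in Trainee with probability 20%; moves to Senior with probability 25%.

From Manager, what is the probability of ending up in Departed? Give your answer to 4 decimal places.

Let h(s) be the probability of absorption at Departed starting from transient state s. Then h(Departed) = 1 and h(Junior) = 0. By first-step analysis:
h(Manager) = 0.2·h(Manager) + 0.1·0 + 0.2·h(Senior) + 0.35·1 + 0.15·h(Trainee)
h(Senior) = 0.25·h(Manager) + 0.35·0 + 0.05·h(Senior) + 0.1·1 + 0.25·h(Trainee)
h(Trainee) = 0.3·h(Manager) + 0.15·0 + 0.25·h(Senior) + 0.1·1 + 0.2·h(Trainee)
Solving: h(Manager) = 0.6279, h(Senior) = 0.3981, h(Trainee) = 0.4849.
Starting from Manager, the probability is 0.6279.

0.6279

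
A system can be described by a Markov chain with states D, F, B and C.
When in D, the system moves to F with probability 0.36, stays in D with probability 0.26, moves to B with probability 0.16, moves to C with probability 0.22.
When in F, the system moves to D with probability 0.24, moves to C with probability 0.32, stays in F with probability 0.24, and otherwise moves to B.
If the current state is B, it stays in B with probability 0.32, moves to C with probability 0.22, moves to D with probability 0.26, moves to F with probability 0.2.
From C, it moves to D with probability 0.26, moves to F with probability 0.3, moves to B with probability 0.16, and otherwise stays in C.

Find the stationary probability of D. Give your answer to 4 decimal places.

0.2544

Let the stationary distribution be π with π = πP and π_1 + π_2 + π_3 + π_4 = 1.
π_1 = 0.26·π_1 + 0.24·π_2 + 0.26·π_3 + 0.26·π_4
π_2 = 0.36·π_1 + 0.24·π_2 + 0.2·π_3 + 0.3·π_4
π_3 = 0.16·π_1 + 0.2·π_2 + 0.32·π_3 + 0.16·π_4
Solving with the normalization constraint gives π = (0.2544, 0.2782, 0.2037, 0.2636).
So the stationary probability of D is 0.2544.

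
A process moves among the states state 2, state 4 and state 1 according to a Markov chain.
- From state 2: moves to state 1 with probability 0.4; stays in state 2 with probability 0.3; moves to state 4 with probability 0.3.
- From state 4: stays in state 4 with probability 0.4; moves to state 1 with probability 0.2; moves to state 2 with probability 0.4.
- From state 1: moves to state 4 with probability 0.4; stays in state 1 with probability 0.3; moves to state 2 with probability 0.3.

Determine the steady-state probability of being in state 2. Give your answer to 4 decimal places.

0.3366

Let the stationary distribution be π with π = πP and π_1 + π_2 + π_3 = 1.
π_1 = 0.3·π_1 + 0.4·π_2 + 0.3·π_3
π_2 = 0.3·π_1 + 0.4·π_2 + 0.4·π_3
Solving with the normalization constraint gives π = (0.3366, 0.3663, 0.2970).
So the stationary probability of state 2 is 0.3366.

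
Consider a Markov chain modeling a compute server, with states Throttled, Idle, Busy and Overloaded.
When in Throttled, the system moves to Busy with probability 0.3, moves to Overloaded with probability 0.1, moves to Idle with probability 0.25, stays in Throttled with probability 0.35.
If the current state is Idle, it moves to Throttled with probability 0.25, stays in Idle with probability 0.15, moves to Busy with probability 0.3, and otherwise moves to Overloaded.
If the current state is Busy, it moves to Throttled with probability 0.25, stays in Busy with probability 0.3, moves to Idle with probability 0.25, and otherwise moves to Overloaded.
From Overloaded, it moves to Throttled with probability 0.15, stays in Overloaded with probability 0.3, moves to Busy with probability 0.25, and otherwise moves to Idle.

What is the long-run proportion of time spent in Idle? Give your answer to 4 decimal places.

0.2373

Let the stationary distribution be π with π = πP and π_1 + π_2 + π_3 + π_4 = 1.
π_1 = 0.35·π_1 + 0.25·π_2 + 0.25·π_3 + 0.15·π_4
π_2 = 0.25·π_1 + 0.15·π_2 + 0.25·π_3 + 0.3·π_4
π_3 = 0.3·π_1 + 0.3·π_2 + 0.3·π_3 + 0.25·π_4
Solving with the normalization constraint gives π = (0.2533, 0.2373, 0.2890, 0.2204).
So the stationary probability of Idle is 0.2373.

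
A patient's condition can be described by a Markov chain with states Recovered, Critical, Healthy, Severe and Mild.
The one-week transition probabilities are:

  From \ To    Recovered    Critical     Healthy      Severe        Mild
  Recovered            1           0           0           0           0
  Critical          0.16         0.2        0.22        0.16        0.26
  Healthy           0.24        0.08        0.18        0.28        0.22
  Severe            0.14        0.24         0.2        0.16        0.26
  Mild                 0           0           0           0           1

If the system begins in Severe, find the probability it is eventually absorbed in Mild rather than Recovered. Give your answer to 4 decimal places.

0.6058

Let h(s) be the probability of absorption at Mild starting from transient state s. Then h(Mild) = 1 and h(Recovered) = 0. By first-step analysis:
h(Critical) = 0.16·0 + 0.2·h(Critical) + 0.22·h(Healthy) + 0.16·h(Severe) + 0.26·1
h(Healthy) = 0.24·0 + 0.08·h(Critical) + 0.18·h(Healthy) + 0.28·h(Severe) + 0.22·1
h(Severe) = 0.14·0 + 0.24·h(Critical) + 0.2·h(Healthy) + 0.16·h(Severe) + 0.26·1
Solving: h(Critical) = 0.5927, h(Healthy) = 0.5330, h(Severe) = 0.6058.
Starting from Severe, the probability is 0.6058.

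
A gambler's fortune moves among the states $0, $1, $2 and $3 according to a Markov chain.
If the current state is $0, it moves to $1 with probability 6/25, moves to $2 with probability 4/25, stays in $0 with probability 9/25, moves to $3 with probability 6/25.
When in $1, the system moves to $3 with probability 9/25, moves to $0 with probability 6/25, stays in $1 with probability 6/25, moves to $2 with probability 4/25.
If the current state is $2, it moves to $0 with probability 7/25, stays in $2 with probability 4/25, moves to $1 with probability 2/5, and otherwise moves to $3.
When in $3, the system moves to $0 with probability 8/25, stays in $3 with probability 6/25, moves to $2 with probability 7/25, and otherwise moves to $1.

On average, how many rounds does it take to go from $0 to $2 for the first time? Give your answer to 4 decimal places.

Let t(s) be the expected number of rounds to first reach $2 from state s, with t($2) = 0. Conditioning on the first round:
t($0) = 1 + 0.36·t($0) + 0.24·t($1) + 0.24·t($3)
t($1) = 1 + 0.24·t($0) + 0.24·t($1) + 0.36·t($3)
t($3) = 1 + 0.32·t($0) + 0.16·t($1) + 0.24·t($3)
Solving: t($0) = 5.2097, t($1) = 5.1354, t($3) = 4.5905.
Expected rounds from $0 to $2: 5.2097.

5.2097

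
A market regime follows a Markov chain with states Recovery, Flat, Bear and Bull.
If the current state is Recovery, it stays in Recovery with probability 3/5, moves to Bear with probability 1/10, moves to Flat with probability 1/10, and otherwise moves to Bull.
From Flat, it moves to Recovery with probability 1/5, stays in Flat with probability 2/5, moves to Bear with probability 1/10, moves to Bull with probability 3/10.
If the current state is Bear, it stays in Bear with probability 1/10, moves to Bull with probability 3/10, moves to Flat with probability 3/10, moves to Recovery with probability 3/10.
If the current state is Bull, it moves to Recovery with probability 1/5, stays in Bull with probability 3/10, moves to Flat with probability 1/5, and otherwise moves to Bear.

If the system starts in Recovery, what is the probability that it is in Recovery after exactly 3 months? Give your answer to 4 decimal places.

0.3940

Propagate the distribution vector 3 months from Recovery.
After 0 months: (1.0000, 0.0000, 0.0000, 0.0000)
After 1 month: (0.6000, 0.1000, 0.1000, 0.2000)
After 2 months: (0.4500, 0.1700, 0.1400, 0.2400)
After 3 months: (0.3940, 0.2030, 0.1480, 0.2550)
P(in Recovery after 3 months) = 0.3940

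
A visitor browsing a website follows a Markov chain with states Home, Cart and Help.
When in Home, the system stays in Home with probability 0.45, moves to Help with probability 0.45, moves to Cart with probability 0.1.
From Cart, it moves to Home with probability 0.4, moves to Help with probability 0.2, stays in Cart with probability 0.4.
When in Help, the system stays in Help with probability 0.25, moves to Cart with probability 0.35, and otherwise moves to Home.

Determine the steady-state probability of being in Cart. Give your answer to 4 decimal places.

Let the stationary distribution be π with π = πP and π_1 + π_2 + π_3 = 1.
π_1 = 0.45·π_1 + 0.4·π_2 + 0.4·π_3
π_2 = 0.1·π_1 + 0.4·π_2 + 0.35·π_3
Solving with the normalization constraint gives π = (0.4211, 0.2576, 0.3213).
So the stationary probability of Cart is 0.2576.

0.2576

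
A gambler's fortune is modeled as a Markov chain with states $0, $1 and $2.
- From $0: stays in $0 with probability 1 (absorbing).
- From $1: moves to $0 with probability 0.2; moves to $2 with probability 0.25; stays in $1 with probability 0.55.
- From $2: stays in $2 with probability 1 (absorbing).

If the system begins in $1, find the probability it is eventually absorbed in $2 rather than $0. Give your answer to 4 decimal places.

0.5556

Let h(s) be the probability of absorption at $2 starting from transient state s. Then h($2) = 1 and h($0) = 0. By first-step analysis:
h($1) = 0.2·0 + 0.55·h($1) + 0.25·1
Solving: h($1) = 0.5556.
Starting from $1, the probability is 0.5556.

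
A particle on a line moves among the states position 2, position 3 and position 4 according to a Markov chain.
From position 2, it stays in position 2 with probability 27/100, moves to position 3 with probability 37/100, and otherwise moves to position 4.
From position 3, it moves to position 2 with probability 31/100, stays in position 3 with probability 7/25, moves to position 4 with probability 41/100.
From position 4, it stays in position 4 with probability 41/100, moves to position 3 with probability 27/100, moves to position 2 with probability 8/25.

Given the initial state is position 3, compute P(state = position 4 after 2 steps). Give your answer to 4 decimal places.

Sum over the intermediate state after 1 step:
P = P(position 3→position 2)·P(position 2→position 4) + P(position 3→position 3)·P(position 3→position 4) + P(position 3→position 4)·P(position 4→position 4)
  = 0.31×0.36 + 0.28×0.41 + 0.41×0.41
  = 0.1116 + 0.1148 + 0.1681 = 0.3945

0.3945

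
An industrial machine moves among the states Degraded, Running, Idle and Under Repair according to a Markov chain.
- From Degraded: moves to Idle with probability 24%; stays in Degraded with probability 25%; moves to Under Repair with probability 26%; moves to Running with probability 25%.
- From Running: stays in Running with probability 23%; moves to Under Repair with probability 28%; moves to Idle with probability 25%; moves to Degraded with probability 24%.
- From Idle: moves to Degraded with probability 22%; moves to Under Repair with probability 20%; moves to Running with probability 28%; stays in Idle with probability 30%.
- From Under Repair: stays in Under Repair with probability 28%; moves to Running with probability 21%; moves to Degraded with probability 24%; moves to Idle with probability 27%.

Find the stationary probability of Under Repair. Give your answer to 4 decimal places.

0.2540

Let the stationary distribution be π with π = πP and π_1 + π_2 + π_3 + π_4 = 1.
π_1 = 0.25·π_1 + 0.24·π_2 + 0.22·π_3 + 0.24·π_4
π_2 = 0.25·π_1 + 0.23·π_2 + 0.28·π_3 + 0.21·π_4
π_3 = 0.24·π_1 + 0.25·π_2 + 0.3·π_3 + 0.27·π_4
Solving with the normalization constraint gives π = (0.2371, 0.2430, 0.2660, 0.2540).
So the stationary probability of Under Repair is 0.2540.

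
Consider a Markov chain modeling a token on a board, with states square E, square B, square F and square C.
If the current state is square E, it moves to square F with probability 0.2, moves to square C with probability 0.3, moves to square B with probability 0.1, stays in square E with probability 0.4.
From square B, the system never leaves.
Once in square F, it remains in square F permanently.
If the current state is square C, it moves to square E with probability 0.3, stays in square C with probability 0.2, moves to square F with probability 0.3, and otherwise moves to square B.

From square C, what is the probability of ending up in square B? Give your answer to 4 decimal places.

0.3846

Let h(s) be the probability of absorption at square B starting from transient state s. Then h(square B) = 1 and h(square F) = 0. By first-step analysis:
h(square E) = 0.4·h(square E) + 0.1·1 + 0.2·0 + 0.3·h(square C)
h(square C) = 0.3·h(square E) + 0.2·1 + 0.3·0 + 0.2·h(square C)
Solving: h(square E) = 0.3590, h(square C) = 0.3846.
Starting from square C, the probability is 0.3846.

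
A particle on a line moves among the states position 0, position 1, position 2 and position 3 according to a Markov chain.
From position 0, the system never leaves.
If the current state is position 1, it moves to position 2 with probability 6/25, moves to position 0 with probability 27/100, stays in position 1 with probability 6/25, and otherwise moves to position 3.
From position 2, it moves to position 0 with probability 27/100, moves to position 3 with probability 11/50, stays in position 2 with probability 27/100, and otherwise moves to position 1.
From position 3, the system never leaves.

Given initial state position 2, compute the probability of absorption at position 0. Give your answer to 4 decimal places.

0.5430

Let h(s) be the probability of absorption at position 0 starting from transient state s. Then h(position 0) = 1 and h(position 3) = 0. By first-step analysis:
h(position 1) = 0.27·1 + 0.24·h(position 1) + 0.24·h(position 2) + 0.25·0
h(position 2) = 0.27·1 + 0.24·h(position 1) + 0.27·h(position 2) + 0.22·0
Solving: h(position 1) = 0.5267, h(position 2) = 0.5430.
Starting from position 2, the probability is 0.5430.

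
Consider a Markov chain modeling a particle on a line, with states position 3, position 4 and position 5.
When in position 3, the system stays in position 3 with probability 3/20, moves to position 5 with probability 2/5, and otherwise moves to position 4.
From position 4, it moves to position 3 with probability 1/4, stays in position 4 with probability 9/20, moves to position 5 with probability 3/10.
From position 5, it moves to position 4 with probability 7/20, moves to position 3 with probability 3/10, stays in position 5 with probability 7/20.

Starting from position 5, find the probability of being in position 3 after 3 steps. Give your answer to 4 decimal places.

0.2436

Propagate the distribution vector 3 steps from position 5.
After 0 steps: (0.0000, 0.0000, 1.0000)
After 1 step: (0.3000, 0.3500, 0.3500)
After 2 steps: (0.2375, 0.4150, 0.3475)
After 3 steps: (0.2436, 0.4153, 0.3411)
P(in position 3 after 3 steps) = 0.2436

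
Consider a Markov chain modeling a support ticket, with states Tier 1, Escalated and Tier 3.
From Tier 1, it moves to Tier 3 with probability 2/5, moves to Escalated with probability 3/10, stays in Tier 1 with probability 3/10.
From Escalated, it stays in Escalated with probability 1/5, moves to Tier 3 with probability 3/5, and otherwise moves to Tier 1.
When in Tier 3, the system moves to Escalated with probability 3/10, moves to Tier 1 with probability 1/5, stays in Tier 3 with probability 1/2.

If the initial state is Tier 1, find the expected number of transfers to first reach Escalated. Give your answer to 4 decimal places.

3.3333

Let t(s) be the expected number of transfers to first reach Escalated from state s, with t(Escalated) = 0. Conditioning on the first transfer:
t(Tier 1) = 1 + 0.3·t(Tier 1) + 0.4·t(Tier 3)
t(Tier 3) = 1 + 0.2·t(Tier 1) + 0.5·t(Tier 3)
Solving: t(Tier 1) = 3.3333, t(Tier 3) = 3.3333.
Expected transfers from Tier 1 to Escalated: 3.3333.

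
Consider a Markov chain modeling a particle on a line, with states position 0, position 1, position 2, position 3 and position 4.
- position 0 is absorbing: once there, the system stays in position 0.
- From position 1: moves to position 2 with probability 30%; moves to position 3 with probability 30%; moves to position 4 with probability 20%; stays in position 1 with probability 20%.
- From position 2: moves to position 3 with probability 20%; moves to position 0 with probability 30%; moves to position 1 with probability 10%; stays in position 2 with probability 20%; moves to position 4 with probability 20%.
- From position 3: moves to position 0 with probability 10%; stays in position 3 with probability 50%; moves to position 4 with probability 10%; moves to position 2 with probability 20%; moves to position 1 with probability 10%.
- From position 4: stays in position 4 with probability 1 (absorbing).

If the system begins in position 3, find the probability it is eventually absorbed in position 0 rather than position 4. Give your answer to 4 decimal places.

Let h(s) be the probability of absorption at position 0 starting from transient state s. Then h(position 0) = 1 and h(position 4) = 0. By first-step analysis:
h(position 1) = 0.2·h(position 1) + 0.3·h(position 2) + 0.3·h(position 3) + 0.2·0
h(position 2) = 0.3·1 + 0.1·h(position 1) + 0.2·h(position 2) + 0.2·h(position 3) + 0.2·0
h(position 3) = 0.1·1 + 0.1·h(position 1) + 0.2·h(position 2) + 0.5·h(position 3) + 0.1·0
Solving: h(position 1) = 0.3924, h(position 2) = 0.5485, h(position 3) = 0.4979.
Starting from position 3, the probability is 0.4979.

0.4979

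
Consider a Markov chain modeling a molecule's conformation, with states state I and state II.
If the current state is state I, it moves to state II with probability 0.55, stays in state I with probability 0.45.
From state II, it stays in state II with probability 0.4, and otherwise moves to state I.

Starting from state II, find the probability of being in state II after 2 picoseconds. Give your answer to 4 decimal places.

Sum over the intermediate state after 1 picosecond:
P = P(state II→state I)·P(state I→state II) + P(state II→state II)·P(state II→state II)
  = 0.6×0.55 + 0.4×0.4
  = 0.3300 + 0.1600 = 0.4900

0.4900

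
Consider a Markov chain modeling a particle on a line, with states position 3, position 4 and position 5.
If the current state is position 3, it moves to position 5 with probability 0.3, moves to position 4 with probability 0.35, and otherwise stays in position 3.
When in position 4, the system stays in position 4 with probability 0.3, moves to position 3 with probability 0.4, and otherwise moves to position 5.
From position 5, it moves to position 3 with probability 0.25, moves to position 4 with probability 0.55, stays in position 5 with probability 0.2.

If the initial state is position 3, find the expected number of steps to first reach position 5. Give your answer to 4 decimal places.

3.3333

Let t(s) be the expected number of steps to first reach position 5 from state s, with t(position 5) = 0. Conditioning on the first step:
t(position 3) = 1 + 0.35·t(position 3) + 0.35·t(position 4)
t(position 4) = 1 + 0.4·t(position 3) + 0.3·t(position 4)
Solving: t(position 3) = 3.3333, t(position 4) = 3.3333.
Expected steps from position 3 to position 5: 3.3333.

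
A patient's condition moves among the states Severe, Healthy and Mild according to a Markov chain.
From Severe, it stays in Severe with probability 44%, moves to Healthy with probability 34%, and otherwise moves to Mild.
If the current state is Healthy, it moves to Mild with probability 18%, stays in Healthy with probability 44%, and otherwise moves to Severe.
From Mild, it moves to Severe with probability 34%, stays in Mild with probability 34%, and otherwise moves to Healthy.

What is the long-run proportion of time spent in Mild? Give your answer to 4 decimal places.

Let the stationary distribution be π with π = πP and π_1 + π_2 + π_3 = 1.
π_1 = 0.44·π_1 + 0.38·π_2 + 0.34·π_3
π_2 = 0.34·π_1 + 0.44·π_2 + 0.32·π_3
Solving with the normalization constraint gives π = (0.3943, 0.3726, 0.2331).
So the stationary probability of Mild is 0.2331.

0.2331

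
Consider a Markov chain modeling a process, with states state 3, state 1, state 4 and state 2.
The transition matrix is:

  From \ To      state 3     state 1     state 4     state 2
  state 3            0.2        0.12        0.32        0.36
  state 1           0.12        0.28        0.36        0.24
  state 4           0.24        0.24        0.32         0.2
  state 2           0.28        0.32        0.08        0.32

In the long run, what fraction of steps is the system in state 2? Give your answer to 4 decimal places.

Let the stationary distribution be π with π = πP and π_1 + π_2 + π_3 + π_4 = 1.
π_1 = 0.2·π_1 + 0.12·π_2 + 0.24·π_3 + 0.28·π_4
π_2 = 0.12·π_1 + 0.28·π_2 + 0.24·π_3 + 0.32·π_4
π_3 = 0.32·π_1 + 0.36·π_2 + 0.32·π_3 + 0.08·π_4
Solving with the normalization constraint gives π = (0.2130, 0.2465, 0.2633, 0.2772).
So the stationary probability of state 2 is 0.2772.

0.2772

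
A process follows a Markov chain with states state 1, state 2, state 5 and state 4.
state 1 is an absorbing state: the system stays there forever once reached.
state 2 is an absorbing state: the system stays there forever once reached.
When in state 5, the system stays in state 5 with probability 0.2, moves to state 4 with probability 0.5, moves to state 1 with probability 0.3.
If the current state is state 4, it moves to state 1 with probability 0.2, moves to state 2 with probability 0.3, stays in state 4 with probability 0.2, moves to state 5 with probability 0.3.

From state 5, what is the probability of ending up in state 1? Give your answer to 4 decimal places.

0.6939

Let h(s) be the probability of absorption at state 1 starting from transient state s. Then h(state 1) = 1 and h(state 2) = 0. By first-step analysis:
h(state 5) = 0.3·1 + 0.2·h(state 5) + 0.5·h(state 4)
h(state 4) = 0.2·1 + 0.3·0 + 0.3·h(state 5) + 0.2·h(state 4)
Solving: h(state 5) = 0.6939, h(state 4) = 0.5102.
Starting from state 5, the probability is 0.6939.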